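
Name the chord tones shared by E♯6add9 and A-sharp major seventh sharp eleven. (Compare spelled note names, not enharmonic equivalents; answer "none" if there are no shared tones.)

E♯6add9: E# G## B# C## F##
A-sharp major seventh sharp eleven: A# C## E# G## D##
Common to both → E#, G##, C##.

E#, G##, C##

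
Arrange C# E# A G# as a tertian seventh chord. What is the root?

Arranged so that each adjacent pair is a third by letter name: A – C# – E# – G#.
The bottom of that stack, A, is the root (this is A augmented major seventh).

A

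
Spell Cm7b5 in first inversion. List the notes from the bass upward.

E♭  G♭  B♭  C

Cm7b5 = C–E♭–G♭–B♭; first inversion → third (E♭) lowest.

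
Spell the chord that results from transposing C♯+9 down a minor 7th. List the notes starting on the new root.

D# – F## – A## – C# – E#

Transposed root: C# → D# (minor 7th down). So we spell D# dominant ninth sharp five:
Root: D#
Major 3rd (3rd): F##
Augmented 5th (5th): A##
Minor 7th (7th): C#
Major 9th (9th): E#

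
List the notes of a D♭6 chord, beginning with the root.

Db  F  Ab  Bb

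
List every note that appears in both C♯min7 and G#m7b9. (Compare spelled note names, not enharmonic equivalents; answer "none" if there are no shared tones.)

G♯  B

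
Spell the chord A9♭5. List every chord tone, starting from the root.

Root A, quality dominant ninth flat five:
- root: A
- major 3rd: C♯
- diminished 5th: E♭
- minor 7th: G
- major 9th: B

A  C♯  E♭  G  B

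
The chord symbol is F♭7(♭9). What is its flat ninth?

Root of F♭7(♭9) = Fb. The 9th is a minor 9th: Fb up a minor 9th → Gbb.

Gbb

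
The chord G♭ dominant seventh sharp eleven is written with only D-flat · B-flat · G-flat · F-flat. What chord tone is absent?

G♭ dominant seventh sharp eleven = G-flat, B-flat, D-flat, F-flat, C. The voicing lacks the 11th (augmented 11th), C.

C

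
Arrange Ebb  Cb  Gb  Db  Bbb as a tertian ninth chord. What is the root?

Arranged so that each adjacent pair is a third by letter name: Cb – Ebb – Gb – Bbb – Db.
The bottom of that stack, Cb, is the root (this is Cb minor ninth).

Cb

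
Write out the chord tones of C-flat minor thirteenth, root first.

C♭, E𝄫, G♭, B𝄫, D♭, F♭, A♭

C-flat minor thirteenth: minor thirteenth on C♭.
root → C♭
3rd (minor 3rd) → E𝄫
5th (perfect 5th) → G♭
7th (minor 7th) → B𝄫
9th (major 9th) → D♭
11th (perfect 11th) → F♭
13th (major 13th) → A♭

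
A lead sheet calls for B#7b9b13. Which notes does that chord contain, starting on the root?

B#7b9b13 is a dominant seventh flat nine flat thirteen built on B♯.
B♯ — root
D𝄪 — major 3rd
F𝄪 — perfect 5th
A♯ — minor 7th
C♯ — minor 9th
G♯ — minor 13th

B♯, D𝄪, F𝄪, A♯, C♯, G♯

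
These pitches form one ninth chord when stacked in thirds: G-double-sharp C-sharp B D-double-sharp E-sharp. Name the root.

Arranged so that each adjacent pair is a third by letter name: C-sharp – E-sharp – G-double-sharp – B – D-double-sharp.
The bottom of that stack, C-sharp, is the root (this is C-sharp dominant seventh sharp nine sharp five).

C-sharp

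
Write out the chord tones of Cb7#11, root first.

Cb – Eb – Gb – Bbb – F

Cb7#11: dominant seventh sharp eleven on Cb.
Root: Cb
Major 3rd (3rd): Eb
Perfect 5th (5th): Gb
Minor 7th (7th): Bbb
Augmented 11th (11th): F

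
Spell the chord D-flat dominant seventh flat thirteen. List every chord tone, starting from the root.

Db, F, Ab, Cb, Bbb

D-flat dominant seventh flat thirteen is a dominant seventh flat thirteen built on Db.
- root: Db
- major 3rd: F
- perfect 5th: Ab
- minor 7th: Cb
- minor 13th: Bbb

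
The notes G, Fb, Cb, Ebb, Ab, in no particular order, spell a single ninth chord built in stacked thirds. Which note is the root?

Fb

Stacking in thirds gives Fb – Ab – Cb – Ebb – G, so Fb is the root — Fb dominant seventh sharp nine.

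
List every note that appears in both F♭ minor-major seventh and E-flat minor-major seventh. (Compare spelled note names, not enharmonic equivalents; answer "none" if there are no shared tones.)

E-flat

F♭ minor-major seventh: F-flat A-double-flat C-flat E-flat
E-flat minor-major seventh: E-flat G-flat B-flat D
Common to both → E-flat.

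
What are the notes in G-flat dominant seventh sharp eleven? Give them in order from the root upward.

G-flat dominant seventh sharp eleven: dominant seventh sharp eleven on G-flat.
root → G-flat
3rd (major 3rd) → B-flat
5th (perfect 5th) → D-flat
7th (minor 7th) → F-flat
11th (augmented 11th) → C

G-flat B-flat D-flat F-flat C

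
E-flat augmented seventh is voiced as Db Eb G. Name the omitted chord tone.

B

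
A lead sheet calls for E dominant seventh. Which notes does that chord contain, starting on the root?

Root E, quality dominant seventh:
- root: E
- major 3rd: G-sharp
- perfect 5th: B
- minor 7th: D

E, G-sharp, B, D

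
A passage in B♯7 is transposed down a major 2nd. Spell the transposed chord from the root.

A♯, C𝄪, E♯, G♯

B♯ down a major 2nd → A♯. New chord: A♯ dominant seventh.
root → A♯
3rd (major 3rd) → C𝄪
5th (perfect 5th) → E♯
7th (minor 7th) → G♯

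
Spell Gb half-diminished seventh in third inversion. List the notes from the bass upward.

F-flat, G-flat, B-double-flat, D-double-flat

Gb half-diminished seventh = G-flat–B-double-flat–D-double-flat–F-flat; third inversion → seventh (F-flat) lowest.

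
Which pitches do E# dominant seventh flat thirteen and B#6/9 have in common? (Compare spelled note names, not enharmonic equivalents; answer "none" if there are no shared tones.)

G##, B#

E# dominant seventh flat thirteen = E#, G##, B#, D#, C#.
B#6/9 = B#, D##, F##, G##, C##.
Shared: G##, B#.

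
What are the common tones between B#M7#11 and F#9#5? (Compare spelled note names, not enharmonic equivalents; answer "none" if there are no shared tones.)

B#M7#11: B# D## F## A## E##
F#9#5: F# A# C## E G#
Common to both → none.

none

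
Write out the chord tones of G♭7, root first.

G♭  B♭  D♭  F♭

G♭7: dominant seventh on G♭.
- root: G♭
- major 3rd: B♭
- perfect 5th: D♭
- minor 7th: F♭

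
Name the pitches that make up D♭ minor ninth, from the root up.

D♭ minor ninth: minor ninth on D♭.
D♭ — root
F♭ — minor 3rd
A♭ — perfect 5th
C♭ — minor 7th
E♭ — major 9th

D♭ – F♭ – A♭ – C♭ – E♭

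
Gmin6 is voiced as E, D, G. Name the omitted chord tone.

B♭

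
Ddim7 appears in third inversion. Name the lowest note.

Cb

Ddim7 in root position is D–F–Ab–Cb.
Third inversion places the seventh in the bass, which is Cb.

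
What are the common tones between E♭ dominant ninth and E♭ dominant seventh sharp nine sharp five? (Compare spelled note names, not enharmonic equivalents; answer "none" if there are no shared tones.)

E♭ dominant ninth: E-flat G B-flat D-flat F
E♭ dominant seventh sharp nine sharp five: E-flat G B D-flat F-sharp
Common to both → E-flat, G, D-flat.

E-flat, G, D-flat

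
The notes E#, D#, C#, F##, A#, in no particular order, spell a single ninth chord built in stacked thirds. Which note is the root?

D#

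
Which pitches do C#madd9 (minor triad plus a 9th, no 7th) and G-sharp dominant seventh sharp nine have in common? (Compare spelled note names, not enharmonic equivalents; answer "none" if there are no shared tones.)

G#, D#

C#madd9: C# E G# D#
G-sharp dominant seventh sharp nine: G# B# D# F# A##
Common to both → G#, D#.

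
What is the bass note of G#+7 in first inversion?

G#+7 = G#–B#–D##–F#. First inversion → third in the bass = B#.

B#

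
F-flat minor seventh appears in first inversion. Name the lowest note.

Abb

F-flat minor seventh = Fb–Abb–Cb–Ebb. First inversion → third in the bass = Abb.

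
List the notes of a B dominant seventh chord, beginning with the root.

B, D-sharp, F-sharp, A

B dominant seventh: dominant seventh on B.
Root: B
Major 3rd (3rd): D-sharp
Perfect 5th (5th): F-sharp
Minor 7th (7th): A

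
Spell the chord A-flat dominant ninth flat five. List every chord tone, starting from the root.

A-flat dominant ninth flat five: dominant ninth flat five on A-flat.
Root: A-flat
Major 3rd (3rd): C
Diminished 5th (5th): E-double-flat
Minor 7th (7th): G-flat
Major 9th (9th): B-flat

A-flat, C, E-double-flat, G-flat, B-flat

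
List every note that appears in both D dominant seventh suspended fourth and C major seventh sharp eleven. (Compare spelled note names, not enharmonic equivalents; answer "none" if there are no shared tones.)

G, C

D dominant seventh suspended fourth = D, G, A, C.
C major seventh sharp eleven = C, E, G, B, F-sharp.
Shared: G, C.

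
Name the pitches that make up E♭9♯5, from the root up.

Root Eb, quality dominant ninth sharp five:
root → Eb
3rd (major 3rd) → G
5th (augmented 5th) → B
7th (minor 7th) → Db
9th (major 9th) → F

Eb, G, B, Db, F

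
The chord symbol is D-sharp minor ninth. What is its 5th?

A-sharp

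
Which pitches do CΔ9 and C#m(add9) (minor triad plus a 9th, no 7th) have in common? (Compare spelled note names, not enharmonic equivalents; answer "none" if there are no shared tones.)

E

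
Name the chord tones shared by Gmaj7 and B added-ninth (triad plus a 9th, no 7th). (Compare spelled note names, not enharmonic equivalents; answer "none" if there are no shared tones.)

B F#

Gmaj7 = G, B, D, F#.
B added-ninth = B, D#, F#, C#.
Shared: B, F#.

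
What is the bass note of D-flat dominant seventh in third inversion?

C♭

D-flat dominant seventh = D♭–F–A♭–C♭. Third inversion → seventh in the bass = C♭.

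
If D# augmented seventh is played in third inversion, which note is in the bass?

C#

D# augmented seventh = D#–F##–A##–C#. Third inversion → seventh in the bass = C#.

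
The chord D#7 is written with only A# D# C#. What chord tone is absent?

F##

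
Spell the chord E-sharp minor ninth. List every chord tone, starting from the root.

E-sharp minor ninth: minor ninth on E-sharp.
Root: E-sharp
Minor 3rd (3rd): G-sharp
Perfect 5th (5th): B-sharp
Minor 7th (7th): D-sharp
Major 9th (9th): F-double-sharp

E-sharp – G-sharp – B-sharp – D-sharp – F-double-sharp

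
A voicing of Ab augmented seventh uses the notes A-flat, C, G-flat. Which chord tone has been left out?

Ab augmented seventh = A-flat, C, E, G-flat. The voicing lacks the 5th (augmented 5th), E.

E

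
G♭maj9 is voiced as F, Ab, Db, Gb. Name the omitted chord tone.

Bb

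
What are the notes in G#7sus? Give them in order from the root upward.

G♯, C♯, D♯, F♯

Root G♯, quality dominant seventh suspended fourth:
root → G♯
4th (perfect 4th) → C♯
5th (perfect 5th) → D♯
7th (minor 7th) → F♯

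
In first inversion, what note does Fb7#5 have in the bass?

Ab

Fb7#5 in root position is Fb–Ab–C–Ebb.
First inversion places the third in the bass, which is Ab.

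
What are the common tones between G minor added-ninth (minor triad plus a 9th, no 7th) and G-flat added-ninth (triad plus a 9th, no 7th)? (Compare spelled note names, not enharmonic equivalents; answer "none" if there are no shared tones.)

B-flat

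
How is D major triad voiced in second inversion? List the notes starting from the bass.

A, D, F-sharp

In root position, D major triad is D–F-sharp–A.
Second inversion puts the fifth (A) in the bass.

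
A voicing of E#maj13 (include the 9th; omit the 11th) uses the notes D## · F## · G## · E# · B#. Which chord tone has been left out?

C##

The full E#maj13 chord is E#, G##, B#, D##, F##, C##.
Comparing with the voicing, the major 13th (13th) — C## — is absent.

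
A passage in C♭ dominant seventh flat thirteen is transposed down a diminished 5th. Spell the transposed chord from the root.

Transposed root: C-flat → F (diminished 5th down). So we spell F dominant seventh flat thirteen:
root → F
3rd (major 3rd) → A
5th (perfect 5th) → C
7th (minor 7th) → E-flat
13th (minor 13th) → D-flat

F A C E-flat D-flat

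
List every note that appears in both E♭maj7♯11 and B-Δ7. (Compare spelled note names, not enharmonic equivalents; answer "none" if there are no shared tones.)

E♭maj7♯11: Eb G Bb D A
B-Δ7: B D F# A#
Common to both → D.

D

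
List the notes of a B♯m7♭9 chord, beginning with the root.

B♯m7♭9 is a minor seventh flat nine built on B#.
root → B#
3rd (minor 3rd) → D#
5th (perfect 5th) → F##
7th (minor 7th) → A#
9th (minor 9th) → C#

B#, D#, F##, A#, C#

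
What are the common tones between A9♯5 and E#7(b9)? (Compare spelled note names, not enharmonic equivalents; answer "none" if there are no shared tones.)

E#

A9♯5: A C# E# G B
E#7(b9): E# G## B# D# F#
Common to both → E#.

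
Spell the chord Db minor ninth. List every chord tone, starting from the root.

Db, Fb, Ab, Cb, Eb

Root Db, quality minor ninth:
- root: Db
- minor 3rd: Fb
- perfect 5th: Ab
- minor 7th: Cb
- major 9th: Eb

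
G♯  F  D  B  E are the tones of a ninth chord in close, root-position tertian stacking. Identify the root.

E

Arranged so that each adjacent pair is a third by letter name: E – G♯ – B – D – F.
The bottom of that stack, E, is the root (this is E dominant seventh flat nine).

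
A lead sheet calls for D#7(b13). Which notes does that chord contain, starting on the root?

D#7(b13) is a dominant seventh flat thirteen built on D#.
D# — root
F## — major 3rd
A# — perfect 5th
C# — minor 7th
B — minor 13th

D#  F##  A#  C#  B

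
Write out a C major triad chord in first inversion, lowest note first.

C major triad = C–E–G; first inversion → third (E) lowest.

E  G  C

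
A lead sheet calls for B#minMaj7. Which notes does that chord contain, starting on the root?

B#minMaj7 is a minor-major seventh built on B#.
Root: B#
Minor 3rd (3rd): D#
Perfect 5th (5th): F##
Major 7th (7th): A##

B# D# F## A##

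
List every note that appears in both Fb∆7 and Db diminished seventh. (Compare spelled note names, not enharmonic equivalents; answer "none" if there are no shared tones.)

Fb∆7: Fb Ab Cb Eb
Db diminished seventh: Db Fb Abb Cbb
Common to both → Fb.

Fb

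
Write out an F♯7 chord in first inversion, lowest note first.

A#, C#, E, F#

F♯7 = F#–A#–C#–E; first inversion → third (A#) lowest.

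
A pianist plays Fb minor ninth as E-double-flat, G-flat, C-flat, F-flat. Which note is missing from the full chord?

A-double-flat

The full Fb minor ninth chord is F-flat, A-double-flat, C-flat, E-double-flat, G-flat.
Comparing with the voicing, the minor 3rd (3rd) — A-double-flat — is absent.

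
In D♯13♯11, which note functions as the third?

D♯13♯11 is built on D#; its 3rd is a major 3rd above the root.
A third above D uses the letter F, and the major 3rd above D# is F##.

F##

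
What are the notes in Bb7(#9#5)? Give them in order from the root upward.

Root B♭, quality dominant seventh sharp nine sharp five:
- root: B♭
- major 3rd: D
- augmented 5th: F♯
- minor 7th: A♭
- augmented 9th: C♯

B♭ – D – F♯ – A♭ – C♯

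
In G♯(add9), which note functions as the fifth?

D#

Root of G♯(add9) = G#. The 5th is a perfect 5th: G# up a perfect 5th → D#.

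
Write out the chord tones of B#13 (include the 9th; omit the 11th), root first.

B#13: dominant thirteenth on B♯.
- root: B♯
- major 3rd: D𝄪
- perfect 5th: F𝄪
- minor 7th: A♯
- major 9th: C𝄪
- major 13th: G𝄪

B♯  D𝄪  F𝄪  A♯  C𝄪  G𝄪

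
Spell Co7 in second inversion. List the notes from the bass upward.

In root position, Co7 is C–Eb–Gb–Bbb.
Second inversion puts the fifth (Gb) in the bass.

Gb Bbb C Eb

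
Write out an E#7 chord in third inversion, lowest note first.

D# E# G## B#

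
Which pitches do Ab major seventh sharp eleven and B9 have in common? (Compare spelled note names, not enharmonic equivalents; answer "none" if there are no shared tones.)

Ab major seventh sharp eleven = A♭, C, E♭, G, D.
B9 = B, D♯, F♯, A, C♯.
Shared: none.

none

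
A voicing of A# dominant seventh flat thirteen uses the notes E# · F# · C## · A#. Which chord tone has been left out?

G#

The full A# dominant seventh flat thirteen chord is A#, C##, E#, G#, F#.
Comparing with the voicing, the minor 7th (7th) — G# — is absent.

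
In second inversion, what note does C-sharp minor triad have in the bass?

C-sharp minor triad = C♯–E–G♯. Second inversion → fifth in the bass = G♯.

G♯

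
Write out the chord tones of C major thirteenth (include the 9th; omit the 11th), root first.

Root C, quality major thirteenth:
Root: C
Major 3rd (3rd): E
Perfect 5th (5th): G
Major 7th (7th): B
Major 9th (9th): D
Major 13th (13th): A

C E G B D A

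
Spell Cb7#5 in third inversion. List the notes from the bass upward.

Cb7#5 = Cb–Eb–G–Bbb; third inversion → seventh (Bbb) lowest.

Bbb  Cb  Eb  G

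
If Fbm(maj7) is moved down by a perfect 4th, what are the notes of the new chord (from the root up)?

Cb, Ebb, Gb, Bb

A perfect 4th down from Fb is Cb, so the new chord is Cb minor-major seventh.
root → Cb
3rd (minor 3rd) → Ebb
5th (perfect 5th) → Gb
7th (major 7th) → Bb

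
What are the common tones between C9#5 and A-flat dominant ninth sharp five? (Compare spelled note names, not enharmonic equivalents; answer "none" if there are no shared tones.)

C9#5 = C, E, G#, Bb, D.
A-flat dominant ninth sharp five = Ab, C, E, Gb, Bb.
Shared: C, E, Bb.

C – E – Bb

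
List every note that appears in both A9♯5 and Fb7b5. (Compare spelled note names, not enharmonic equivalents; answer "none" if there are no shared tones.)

A9♯5: A C♯ E♯ G B
Fb7b5: F♭ A♭ C𝄫 E𝄫
Common to both → none.

none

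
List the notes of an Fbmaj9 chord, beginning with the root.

Fbmaj9 is a major ninth built on Fb.
- root: Fb
- major 3rd: Ab
- perfect 5th: Cb
- major 7th: Eb
- major 9th: Gb

Fb, Ab, Cb, Eb, Gb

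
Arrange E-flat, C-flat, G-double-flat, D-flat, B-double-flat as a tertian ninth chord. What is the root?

Arranged so that each adjacent pair is a third by letter name: C-flat – E-flat – G-double-flat – B-double-flat – D-flat.
The bottom of that stack, C-flat, is the root (this is C-flat dominant ninth flat five).

C-flat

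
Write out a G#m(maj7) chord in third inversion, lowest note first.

F𝄪, G♯, B, D♯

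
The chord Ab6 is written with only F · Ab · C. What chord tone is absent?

Eb

The full Ab6 chord is Ab, C, Eb, F.
Comparing with the voicing, the perfect 5th (5th) — Eb — is absent.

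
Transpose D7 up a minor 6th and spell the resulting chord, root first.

Bb – D – F – Ab

D up a minor 6th → Bb. New chord: Bb dominant seventh.
Bb — root
D — major 3rd
F — perfect 5th
Ab — minor 7th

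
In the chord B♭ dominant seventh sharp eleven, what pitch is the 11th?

E

B♭ dominant seventh sharp eleven is built on Bb; its 11th is an augmented 11th above the root.
A fourth above B uses the letter E, and the augmented 11th above Bb is E.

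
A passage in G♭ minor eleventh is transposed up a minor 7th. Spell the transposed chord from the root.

F-flat, A-double-flat, C-flat, E-double-flat, G-flat, B-double-flat

Transposed root: G-flat → F-flat (minor 7th up). So we spell F-flat minor eleventh:
Root: F-flat
Minor 3rd (3rd): A-double-flat
Perfect 5th (5th): C-flat
Minor 7th (7th): E-double-flat
Major 9th (9th): G-flat
Perfect 11th (11th): B-double-flat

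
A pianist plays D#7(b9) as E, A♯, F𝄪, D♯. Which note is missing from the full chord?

D#7(b9) = D♯, F𝄪, A♯, C♯, E. The voicing lacks the 7th (minor 7th), C♯.

C♯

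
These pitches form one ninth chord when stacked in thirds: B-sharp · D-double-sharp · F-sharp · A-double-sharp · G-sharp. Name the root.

Stacking in thirds gives G-sharp – B-sharp – D-double-sharp – F-sharp – A-double-sharp, so G-sharp is the root — G-sharp dominant seventh sharp nine sharp five.

G-sharp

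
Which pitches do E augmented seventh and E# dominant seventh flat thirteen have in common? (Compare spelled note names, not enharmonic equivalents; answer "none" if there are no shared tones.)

B#

E augmented seventh = E, G#, B#, D.
E# dominant seventh flat thirteen = E#, G##, B#, D#, C#.
Shared: B#.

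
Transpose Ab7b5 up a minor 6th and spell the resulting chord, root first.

Fb, Ab, Cbb, Ebb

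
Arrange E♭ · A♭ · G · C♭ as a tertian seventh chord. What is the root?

Stacking in thirds gives A♭ – C♭ – E♭ – G, so A♭ is the root — A♭ minor-major seventh.

A♭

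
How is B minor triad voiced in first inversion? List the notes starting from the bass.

B minor triad = B–D–F-sharp; first inversion → third (D) lowest.

D  F-sharp  B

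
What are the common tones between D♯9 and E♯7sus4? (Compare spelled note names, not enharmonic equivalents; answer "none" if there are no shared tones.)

D♯9: D# F## A# C# E#
E♯7sus4: E# A# B# D#
Common to both → D#, A#, E#.

D# A# E#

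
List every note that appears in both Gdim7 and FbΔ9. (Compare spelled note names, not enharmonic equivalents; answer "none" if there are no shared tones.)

Fb

Gdim7: G Bb Db Fb
FbΔ9: Fb Ab Cb Eb Gb
Common to both → Fb.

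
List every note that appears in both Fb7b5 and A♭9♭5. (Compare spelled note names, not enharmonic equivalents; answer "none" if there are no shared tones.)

Ab  Ebb

Fb7b5 = Fb, Ab, Cbb, Ebb.
A♭9♭5 = Ab, C, Ebb, Gb, Bb.
Shared: Ab, Ebb.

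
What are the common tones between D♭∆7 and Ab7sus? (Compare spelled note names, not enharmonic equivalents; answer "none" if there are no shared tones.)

Db Ab

D♭∆7: Db F Ab C
Ab7sus: Ab Db Eb Gb
Common to both → Db, Ab.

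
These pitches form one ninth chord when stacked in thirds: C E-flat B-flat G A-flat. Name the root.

Arranged so that each adjacent pair is a third by letter name: A-flat – C – E-flat – G – B-flat.
The bottom of that stack, A-flat, is the root (this is A-flat major ninth).

A-flat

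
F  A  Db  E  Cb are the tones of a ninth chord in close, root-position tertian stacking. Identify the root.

Db

Stacking in thirds gives Db – F – A – Cb – E, so Db is the root — Db dominant seventh sharp nine sharp five.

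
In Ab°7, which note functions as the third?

Cb

Root of Ab°7 = Ab. The 3rd is a minor 3rd: Ab up a minor 3rd → Cb.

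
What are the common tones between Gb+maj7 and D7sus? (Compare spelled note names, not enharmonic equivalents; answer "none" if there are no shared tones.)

Gb+maj7 = Gb, Bb, D, F.
D7sus = D, G, A, C.
Shared: D.

D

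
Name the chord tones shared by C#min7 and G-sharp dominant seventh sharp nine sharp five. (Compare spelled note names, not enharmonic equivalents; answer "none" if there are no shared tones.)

C#min7: C# E G# B
G-sharp dominant seventh sharp nine sharp five: G# B# D## F# A##
Common to both → G#.

G#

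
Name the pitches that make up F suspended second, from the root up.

F  G  C

Root F, quality suspended second:
Root: F
Major 2nd (2nd): G
Perfect 5th (5th): C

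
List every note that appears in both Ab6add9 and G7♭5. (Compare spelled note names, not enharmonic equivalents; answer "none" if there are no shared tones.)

F

Ab6add9: Ab C Eb F Bb
G7♭5: G B Db F
Common to both → F.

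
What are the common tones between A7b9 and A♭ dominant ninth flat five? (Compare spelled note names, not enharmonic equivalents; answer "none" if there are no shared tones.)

A7b9: A C# E G Bb
A♭ dominant ninth flat five: Ab C Ebb Gb Bb
Common to both → Bb.

Bb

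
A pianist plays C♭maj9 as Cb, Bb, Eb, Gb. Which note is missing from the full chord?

Db

C♭maj9 = Cb, Eb, Gb, Bb, Db. The voicing lacks the 9th (major 9th), Db.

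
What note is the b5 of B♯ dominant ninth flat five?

B♯ dominant ninth flat five is built on B♯; its 5th is a diminished 5th above the root.
A fifth above B uses the letter F, and the diminished 5th above B♯ is F♯.

F♯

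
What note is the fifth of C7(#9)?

G

Root of C7(#9) = C. The 5th is a perfect 5th: C up a perfect 5th → G.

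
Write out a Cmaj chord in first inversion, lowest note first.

In root position, Cmaj is C–E–G.
First inversion puts the third (E) in the bass.

E, G, C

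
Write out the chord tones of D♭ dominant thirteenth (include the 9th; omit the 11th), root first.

D♭ dominant thirteenth is a dominant thirteenth built on D-flat.
D-flat — root
F — major 3rd
A-flat — perfect 5th
C-flat — minor 7th
E-flat — major 9th
B-flat — major 13th

D-flat, F, A-flat, C-flat, E-flat, B-flat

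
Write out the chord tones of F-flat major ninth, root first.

F-flat major ninth is a major ninth built on Fb.
Fb — root
Ab — major 3rd
Cb — perfect 5th
Eb — major 7th
Gb — major 9th

Fb – Ab – Cb – Eb – Gb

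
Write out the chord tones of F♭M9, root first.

F♭M9: major ninth on Fb.
- root: Fb
- major 3rd: Ab
- perfect 5th: Cb
- major 7th: Eb
- major 9th: Gb

Fb, Ab, Cb, Eb, Gb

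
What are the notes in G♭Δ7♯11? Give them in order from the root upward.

Gb – Bb – Db – F – C

G♭Δ7♯11 is a major seventh sharp eleven built on Gb.
- root: Gb
- major 3rd: Bb
- perfect 5th: Db
- major 7th: F
- augmented 11th: C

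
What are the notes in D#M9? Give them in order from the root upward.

D#M9: major ninth on D♯.
D♯ — root
F𝄪 — major 3rd
A♯ — perfect 5th
C𝄪 — major 7th
E♯ — major 9th

D♯  F𝄪  A♯  C𝄪  E♯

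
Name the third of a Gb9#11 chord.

Bb

Root of Gb9#11 = Gb. The 3rd is a major 3rd: Gb up a major 3rd → Bb.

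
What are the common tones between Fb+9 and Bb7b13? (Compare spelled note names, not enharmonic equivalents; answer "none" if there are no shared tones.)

Fb+9 = Fb, Ab, C, Ebb, Gb.
Bb7b13 = Bb, D, F, Ab, Gb.
Shared: Ab, Gb.

Ab  Gb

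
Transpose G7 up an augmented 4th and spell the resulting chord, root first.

C# E# G# B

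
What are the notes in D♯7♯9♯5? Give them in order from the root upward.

D#, F##, A##, C#, E##

Root D#, quality dominant seventh sharp nine sharp five:
root → D#
3rd (major 3rd) → F##
5th (augmented 5th) → A##
7th (minor 7th) → C#
9th (augmented 9th) → E##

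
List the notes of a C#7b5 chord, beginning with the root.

C#, E#, G, B

Root C#, quality dominant seventh flat five:
root → C#
3rd (major 3rd) → E#
5th (diminished 5th) → G
7th (minor 7th) → B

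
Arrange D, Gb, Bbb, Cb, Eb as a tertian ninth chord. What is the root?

Stacking in thirds gives Cb – Eb – Gb – Bbb – D, so Cb is the root — Cb dominant seventh sharp nine.

Cb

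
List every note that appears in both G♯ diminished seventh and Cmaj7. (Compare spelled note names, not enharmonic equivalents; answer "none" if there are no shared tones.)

G♯ diminished seventh: G# B D F
Cmaj7: C E G B
Common to both → B.

B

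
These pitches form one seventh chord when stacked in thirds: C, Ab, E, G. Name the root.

Arranged so that each adjacent pair is a third by letter name: Ab – C – E – G.
The bottom of that stack, Ab, is the root (this is Ab augmented major seventh).

Ab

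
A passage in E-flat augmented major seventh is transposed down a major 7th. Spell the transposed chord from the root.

E-flat down a major 7th → F-flat. New chord: F-flat augmented major seventh.
F-flat — root
A-flat — major 3rd
C — augmented 5th
E-flat — major 7th

F-flat, A-flat, C, E-flat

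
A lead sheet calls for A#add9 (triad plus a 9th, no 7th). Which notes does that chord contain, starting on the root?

A# – C## – E# – B#

A#add9 is an added-ninth built on A#.
- root: A#
- major 3rd: C##
- perfect 5th: E#
- major 9th: B#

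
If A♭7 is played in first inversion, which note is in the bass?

C

A♭7 = Ab–C–Eb–Gb. First inversion → third in the bass = C.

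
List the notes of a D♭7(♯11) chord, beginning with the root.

D♭7(♯11): dominant seventh sharp eleven on Db.
- root: Db
- major 3rd: F
- perfect 5th: Ab
- minor 7th: Cb
- augmented 11th: G

Db, F, Ab, Cb, G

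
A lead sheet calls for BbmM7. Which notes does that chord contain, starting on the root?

BbmM7: minor-major seventh on Bb.
Root: Bb
Minor 3rd (3rd): Db
Perfect 5th (5th): F
Major 7th (7th): A

Bb Db F A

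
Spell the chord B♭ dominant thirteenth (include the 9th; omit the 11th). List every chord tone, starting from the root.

B-flat, D, F, A-flat, C, G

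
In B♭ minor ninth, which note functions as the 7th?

A-flat

Root of B♭ minor ninth = B-flat. The 7th is a minor 7th: B-flat up a minor 7th → A-flat.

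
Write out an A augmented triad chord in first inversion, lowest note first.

A augmented triad = A–C#–E#; first inversion → third (C#) lowest.

C#, E#, A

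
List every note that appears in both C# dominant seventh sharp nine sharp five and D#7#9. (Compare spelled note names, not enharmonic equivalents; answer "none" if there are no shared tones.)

C# dominant seventh sharp nine sharp five = C#, E#, G##, B, D##.
D#7#9 = D#, F##, A#, C#, E##.
Shared: C#.

C#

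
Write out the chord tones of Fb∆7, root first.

Fb, Ab, Cb, Eb

Fb∆7: major seventh on Fb.
- root: Fb
- major 3rd: Ab
- perfect 5th: Cb
- major 7th: Eb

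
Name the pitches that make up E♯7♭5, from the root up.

E#, G##, B, D#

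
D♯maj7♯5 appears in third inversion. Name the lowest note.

C𝄪

D♯maj7♯5 in root position is D♯–F𝄪–A𝄪–C𝄪.
Third inversion places the seventh in the bass, which is C𝄪.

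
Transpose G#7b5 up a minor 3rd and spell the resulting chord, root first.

A minor 3rd up from G♯ is B, so the new chord is B dominant seventh flat five.
B — root
D♯ — major 3rd
F — diminished 5th
A — minor 7th

B, D♯, F, A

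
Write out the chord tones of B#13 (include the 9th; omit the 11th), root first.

B#13 is a dominant thirteenth built on B#.
Root: B#
Major 3rd (3rd): D##
Perfect 5th (5th): F##
Minor 7th (7th): A#
Major 9th (9th): C##
Major 13th (13th): G##

B#, D##, F##, A#, C##, G##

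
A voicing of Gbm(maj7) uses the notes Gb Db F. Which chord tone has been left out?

The full Gbm(maj7) chord is Gb, Bbb, Db, F.
Comparing with the voicing, the minor 3rd (3rd) — Bbb — is absent.

Bbb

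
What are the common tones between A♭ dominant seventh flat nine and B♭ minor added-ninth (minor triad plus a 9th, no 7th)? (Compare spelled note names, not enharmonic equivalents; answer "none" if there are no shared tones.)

A♭ dominant seventh flat nine = A-flat, C, E-flat, G-flat, B-double-flat.
B♭ minor added-ninth = B-flat, D-flat, F, C.
Shared: C.

C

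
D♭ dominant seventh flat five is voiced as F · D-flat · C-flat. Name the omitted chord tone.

A-double-flat

The full D♭ dominant seventh flat five chord is D-flat, F, A-double-flat, C-flat.
Comparing with the voicing, the diminished 5th (5th) — A-double-flat — is absent.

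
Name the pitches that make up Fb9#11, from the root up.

F♭ A♭ C♭ E𝄫 G♭ B♭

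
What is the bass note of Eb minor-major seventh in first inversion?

Eb minor-major seventh = Eb–Gb–Bb–D. First inversion → third in the bass = Gb.

Gb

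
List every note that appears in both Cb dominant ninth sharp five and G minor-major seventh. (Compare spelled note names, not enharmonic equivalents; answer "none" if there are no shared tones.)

G

Cb dominant ninth sharp five = C-flat, E-flat, G, B-double-flat, D-flat.
G minor-major seventh = G, B-flat, D, F-sharp.
Shared: G.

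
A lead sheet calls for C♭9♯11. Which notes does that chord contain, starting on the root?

C♭9♯11 is a dominant ninth sharp eleven built on Cb.
root → Cb
3rd (major 3rd) → Eb
5th (perfect 5th) → Gb
7th (minor 7th) → Bbb
9th (major 9th) → Db
11th (augmented 11th) → F

Cb, Eb, Gb, Bbb, Db, F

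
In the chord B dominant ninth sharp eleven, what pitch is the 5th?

B dominant ninth sharp eleven is built on B; its 5th is a perfect 5th above the root.
A fifth above B uses the letter F, and the perfect 5th above B is F#.

F#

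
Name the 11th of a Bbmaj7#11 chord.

E

Bbmaj7#11 is built on Bb; its 11th is an augmented 11th above the root.
A fourth above B uses the letter E, and the augmented 11th above Bb is E.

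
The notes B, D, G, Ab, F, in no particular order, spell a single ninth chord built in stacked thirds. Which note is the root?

Arranged so that each adjacent pair is a third by letter name: G – B – D – F – Ab.
The bottom of that stack, G, is the root (this is G dominant seventh flat nine).

G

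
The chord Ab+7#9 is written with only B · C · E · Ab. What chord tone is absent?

Ab+7#9 = Ab, C, E, Gb, B. The voicing lacks the 7th (minor 7th), Gb.

Gb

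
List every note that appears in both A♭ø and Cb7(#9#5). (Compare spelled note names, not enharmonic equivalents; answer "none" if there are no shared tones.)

A♭ø = Ab, Cb, Ebb, Gb.
Cb7(#9#5) = Cb, Eb, G, Bbb, D.
Shared: Cb.

Cb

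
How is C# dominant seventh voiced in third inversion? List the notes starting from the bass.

C# dominant seventh = C-sharp–E-sharp–G-sharp–B; third inversion → seventh (B) lowest.

B, C-sharp, E-sharp, G-sharp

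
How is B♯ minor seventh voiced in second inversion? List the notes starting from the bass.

In root position, B♯ minor seventh is B#–D#–F##–A#.
Second inversion puts the fifth (F##) in the bass.

F##, A#, B#, D#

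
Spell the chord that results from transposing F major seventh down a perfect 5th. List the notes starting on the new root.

F down a perfect 5th → Bb. New chord: Bb major seventh.
root → Bb
3rd (major 3rd) → D
5th (perfect 5th) → F
7th (major 7th) → A

Bb  D  F  A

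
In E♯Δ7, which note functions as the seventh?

D##

Root of E♯Δ7 = E#. The 7th is a major 7th: E# up a major 7th → D##.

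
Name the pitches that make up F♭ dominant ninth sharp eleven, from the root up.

F♭ dominant ninth sharp eleven is a dominant ninth sharp eleven built on Fb.
Root: Fb
Major 3rd (3rd): Ab
Perfect 5th (5th): Cb
Minor 7th (7th): Ebb
Major 9th (9th): Gb
Augmented 11th (11th): Bb

Fb, Ab, Cb, Ebb, Gb, Bb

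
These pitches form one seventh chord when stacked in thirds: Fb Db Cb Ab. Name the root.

Db

Arranged so that each adjacent pair is a third by letter name: Db – Fb – Ab – Cb.
The bottom of that stack, Db, is the root (this is Db minor seventh).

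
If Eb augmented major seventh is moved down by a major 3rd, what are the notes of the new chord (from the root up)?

Cb  Eb  G  Bb

Eb down a major 3rd → Cb. New chord: Cb augmented major seventh.
- root: Cb
- major 3rd: Eb
- augmented 5th: G
- major 7th: Bb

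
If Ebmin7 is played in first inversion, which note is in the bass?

Ebmin7 in root position is Eb–Gb–Bb–Db.
First inversion places the third in the bass, which is Gb.

Gb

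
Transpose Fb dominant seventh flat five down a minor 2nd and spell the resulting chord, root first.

A minor 2nd down from F-flat is E-flat, so the new chord is E-flat dominant seventh flat five.
- root: E-flat
- major 3rd: G
- diminished 5th: B-double-flat
- minor 7th: D-flat

E-flat G B-double-flat D-flat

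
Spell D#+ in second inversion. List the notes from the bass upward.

A𝄪 – D♯ – F𝄪

In root position, D#+ is D♯–F𝄪–A𝄪.
Second inversion puts the fifth (A𝄪) in the bass.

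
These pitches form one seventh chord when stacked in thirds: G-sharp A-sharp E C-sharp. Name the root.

Arranged so that each adjacent pair is a third by letter name: A-sharp – C-sharp – E – G-sharp.
The bottom of that stack, A-sharp, is the root (this is A-sharp half-diminished seventh).

A-sharp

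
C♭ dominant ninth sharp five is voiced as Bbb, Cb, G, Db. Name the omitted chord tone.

C♭ dominant ninth sharp five = Cb, Eb, G, Bbb, Db. The voicing lacks the 3rd (major 3rd), Eb.

Eb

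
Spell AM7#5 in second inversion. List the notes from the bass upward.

E# – G# – A – C#

AM7#5 = A–C#–E#–G#; second inversion → fifth (E#) lowest.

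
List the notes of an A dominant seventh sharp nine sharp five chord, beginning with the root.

A, C-sharp, E-sharp, G, B-sharp

A dominant seventh sharp nine sharp five: dominant seventh sharp nine sharp five on A.
root → A
3rd (major 3rd) → C-sharp
5th (augmented 5th) → E-sharp
7th (minor 7th) → G
9th (augmented 9th) → B-sharp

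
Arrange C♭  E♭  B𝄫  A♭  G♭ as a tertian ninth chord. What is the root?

Arranged so that each adjacent pair is a third by letter name: A♭ – C♭ – E♭ – G♭ – B𝄫.
The bottom of that stack, A♭, is the root (this is A♭ minor seventh flat nine).

A♭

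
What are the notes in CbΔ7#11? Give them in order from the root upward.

Root Cb, quality major seventh sharp eleven:
root → Cb
3rd (major 3rd) → Eb
5th (perfect 5th) → Gb
7th (major 7th) → Bb
11th (augmented 11th) → F

Cb, Eb, Gb, Bb, F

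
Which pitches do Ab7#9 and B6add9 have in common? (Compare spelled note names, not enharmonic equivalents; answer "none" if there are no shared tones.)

Ab7#9: Ab C Eb Gb B
B6add9: B D# F# G# C#
Common to both → B.

B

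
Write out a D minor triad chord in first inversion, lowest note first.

In root position, D minor triad is D–F–A.
First inversion puts the third (F) in the bass.

F – A – D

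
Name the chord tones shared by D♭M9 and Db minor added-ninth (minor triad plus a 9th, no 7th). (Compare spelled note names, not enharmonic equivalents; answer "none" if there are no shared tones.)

D♭M9: Db F Ab C Eb
Db minor added-ninth: Db Fb Ab Eb
Common to both → Db, Ab, Eb.

Db, Ab, Eb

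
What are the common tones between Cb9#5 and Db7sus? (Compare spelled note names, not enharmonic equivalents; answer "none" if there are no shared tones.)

Cb9#5 = Cb, Eb, G, Bbb, Db.
Db7sus = Db, Gb, Ab, Cb.
Shared: Cb, Db.

Cb, Db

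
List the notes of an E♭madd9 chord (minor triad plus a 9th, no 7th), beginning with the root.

Root Eb, quality minor added-ninth:
root → Eb
3rd (minor 3rd) → Gb
5th (perfect 5th) → Bb
9th (major 9th) → F

Eb Gb Bb F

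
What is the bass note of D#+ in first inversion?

D#+ = D#–F##–A##. First inversion → third in the bass = F##.

F##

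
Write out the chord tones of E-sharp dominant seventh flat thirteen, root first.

E♯ G𝄪 B♯ D♯ C♯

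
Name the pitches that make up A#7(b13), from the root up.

A# – C## – E# – G# – F#

A#7(b13) is a dominant seventh flat thirteen built on A#.
root → A#
3rd (major 3rd) → C##
5th (perfect 5th) → E#
7th (minor 7th) → G#
13th (minor 13th) → F#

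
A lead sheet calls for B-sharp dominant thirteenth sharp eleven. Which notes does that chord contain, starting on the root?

B# – D## – F## – A# – C## – E## – G##

Root B#, quality dominant thirteenth sharp eleven:
Root: B#
Major 3rd (3rd): D##
Perfect 5th (5th): F##
Minor 7th (7th): A#
Major 9th (9th): C##
Augmented 11th (11th): E##
Major 13th (13th): G##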